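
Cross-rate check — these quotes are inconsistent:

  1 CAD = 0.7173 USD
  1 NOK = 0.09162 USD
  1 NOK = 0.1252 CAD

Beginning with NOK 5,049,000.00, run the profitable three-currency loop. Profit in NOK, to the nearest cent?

Profitable loop is NOK → USD → CAD → NOK:
NOK 5,049,000.00 × 0.09162 = USD 462,589.38
USD 462,589.38 ÷ 0.7173 = CAD 644,903.64
CAD 644,903.64 ÷ 0.1252 = NOK 5,150,987.53
Profit = NOK 5,150,987.53 − NOK 5,049,000.00

Profit: NOK 101,987.53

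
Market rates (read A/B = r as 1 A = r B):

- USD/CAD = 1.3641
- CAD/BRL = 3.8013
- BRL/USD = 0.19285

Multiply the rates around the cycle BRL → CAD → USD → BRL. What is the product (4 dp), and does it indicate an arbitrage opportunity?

1.0000 (no arbitrage)

Around BRL → CAD → USD → BRL: 1 ÷ 3.8013 ÷ 1.3641 ÷ 0.19285 = 1.000005
Product ≈ 1 (deviation 0.000%, within rounding noise).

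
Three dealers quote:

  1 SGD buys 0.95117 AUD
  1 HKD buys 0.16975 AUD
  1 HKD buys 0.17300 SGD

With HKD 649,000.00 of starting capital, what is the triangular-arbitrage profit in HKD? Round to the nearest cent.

Profitable loop is HKD → AUD → SGD → HKD:
HKD 649,000.00 × 0.16975 = AUD 110,167.75
AUD 110,167.75 ÷ 0.95117 = SGD 115,823.41
SGD 115,823.41 ÷ 0.17300 = HKD 669,499.46
Profit = HKD 669,499.46 − HKD 649,000.00

Profit: HKD 20,499.46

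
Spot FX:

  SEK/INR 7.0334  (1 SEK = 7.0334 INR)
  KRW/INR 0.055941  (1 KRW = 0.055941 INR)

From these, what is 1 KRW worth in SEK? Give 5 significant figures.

KRW/SEK = 0.0079536

1 KRW × 0.055941 = 0.055941 INR
0.055941 INR ÷ 7.0334 = 0.00795362 SEK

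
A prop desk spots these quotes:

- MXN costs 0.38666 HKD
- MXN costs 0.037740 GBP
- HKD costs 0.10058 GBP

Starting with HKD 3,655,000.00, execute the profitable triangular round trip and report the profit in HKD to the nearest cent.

Profit: HKD 111,399.33

Profitable loop is HKD → GBP → MXN → HKD:
HKD 3,655,000.00 × 0.10058 = GBP 367,619.90
GBP 367,619.90 ÷ 0.037740 = MXN 9,740,855.86
MXN 9,740,855.86 × 0.38666 = HKD 3,766,399.33
Profit = HKD 3,766,399.33 − HKD 3,655,000.00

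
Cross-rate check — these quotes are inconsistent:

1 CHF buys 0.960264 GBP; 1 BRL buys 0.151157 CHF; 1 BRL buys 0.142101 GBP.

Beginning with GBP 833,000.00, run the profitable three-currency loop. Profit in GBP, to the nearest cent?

Profit: GBP 17,876.99

Profitable loop is GBP → BRL → CHF → GBP:
GBP 833,000.00 ÷ 0.142101 = BRL 5,862,027.71
BRL 5,862,027.71 × 0.151157 = CHF 886,086.52
CHF 886,086.52 × 0.960264 = GBP 850,876.99
Profit = GBP 850,876.99 − GBP 833,000.00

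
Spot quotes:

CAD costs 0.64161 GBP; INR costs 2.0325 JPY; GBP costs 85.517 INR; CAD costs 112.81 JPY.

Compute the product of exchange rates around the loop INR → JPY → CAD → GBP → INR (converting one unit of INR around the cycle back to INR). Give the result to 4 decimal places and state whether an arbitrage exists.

Around INR → JPY → CAD → GBP → INR: 1 × 2.0325 ÷ 112.81 × 0.64161 × 85.517 = 0.988568
Product < 1; profitable direction is INR → GBP → CAD → JPY → INR.

0.9886 (arbitrage exists)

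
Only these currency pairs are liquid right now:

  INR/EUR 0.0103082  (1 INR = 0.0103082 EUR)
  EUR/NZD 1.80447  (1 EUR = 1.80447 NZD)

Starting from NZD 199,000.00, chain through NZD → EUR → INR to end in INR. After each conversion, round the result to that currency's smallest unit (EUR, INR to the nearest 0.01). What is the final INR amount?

NZD 199,000.00 ÷ 1.80447 = EUR 110,281.69
EUR 110,281.69 ÷ 0.0103082 = INR 10,698,442.99

INR 10,698,442.99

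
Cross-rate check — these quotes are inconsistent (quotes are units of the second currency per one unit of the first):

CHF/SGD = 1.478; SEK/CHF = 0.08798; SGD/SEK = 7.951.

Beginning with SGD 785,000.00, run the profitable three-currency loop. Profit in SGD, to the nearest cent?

Profit: SGD 26,614.51

Profitable loop is SGD → SEK → CHF → SGD:
SGD 785,000.00 × 7.951 = SEK 6,241,535.00
SEK 6,241,535.00 × 0.08798 = CHF 549,130.25
CHF 549,130.25 × 1.478 = SGD 811,614.51
Profit = SGD 811,614.51 − SGD 785,000.00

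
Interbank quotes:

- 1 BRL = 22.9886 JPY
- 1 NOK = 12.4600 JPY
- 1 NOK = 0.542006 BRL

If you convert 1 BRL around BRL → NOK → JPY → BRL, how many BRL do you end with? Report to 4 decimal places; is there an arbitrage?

1.0000 (no arbitrage)

Around BRL → NOK → JPY → BRL: 1 ÷ 0.542006 × 12.4600 ÷ 22.9886 = 1.000003
Product ≈ 1 (deviation 0.000%, within rounding noise).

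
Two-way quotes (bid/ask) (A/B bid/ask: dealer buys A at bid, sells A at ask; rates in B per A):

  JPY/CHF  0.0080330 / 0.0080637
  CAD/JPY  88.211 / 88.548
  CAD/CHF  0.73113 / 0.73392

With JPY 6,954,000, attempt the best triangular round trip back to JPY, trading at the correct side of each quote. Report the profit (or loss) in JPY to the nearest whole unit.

Net profit: JPY 166,593

Best loop JPY → CAD → CHF → JPY:
JPY 6,954,000 ÷ 88.548 (buy CAD at ask) = CAD 78,533.68
CAD 78,533.68 × 0.73113 (sell CAD at bid) = CHF 57,418.33
CHF 57,418.33 ÷ 0.0080637 (buy JPY at ask) = JPY 7,120,593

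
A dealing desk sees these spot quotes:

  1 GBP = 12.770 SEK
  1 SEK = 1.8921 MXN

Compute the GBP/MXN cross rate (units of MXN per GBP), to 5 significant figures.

GBP/MXN = 24.162

1 GBP × 12.770 = 12.77 SEK
12.77 SEK × 1.8921 = 24.1621 MXN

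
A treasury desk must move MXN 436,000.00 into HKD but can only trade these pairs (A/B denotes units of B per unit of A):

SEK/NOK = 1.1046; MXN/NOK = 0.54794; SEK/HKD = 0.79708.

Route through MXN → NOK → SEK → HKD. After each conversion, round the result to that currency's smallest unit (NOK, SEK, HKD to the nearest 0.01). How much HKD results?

HKD 172,391.71

MXN 436,000.00 × 0.54794 = NOK 238,901.84
NOK 238,901.84 ÷ 1.1046 = SEK 216,279.05
SEK 216,279.05 × 0.79708 = HKD 172,391.71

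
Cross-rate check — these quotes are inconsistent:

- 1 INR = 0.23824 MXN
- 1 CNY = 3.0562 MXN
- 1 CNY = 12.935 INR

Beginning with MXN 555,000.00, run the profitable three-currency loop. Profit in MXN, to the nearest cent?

Profit: MXN 4,618.84

Profitable loop is MXN → CNY → INR → MXN:
MXN 555,000.00 ÷ 3.0562 = CNY 181,598.06
CNY 181,598.06 × 12.935 = INR 2,348,970.94
INR 2,348,970.94 × 0.23824 = MXN 559,618.84
Profit = MXN 559,618.84 − MXN 555,000.00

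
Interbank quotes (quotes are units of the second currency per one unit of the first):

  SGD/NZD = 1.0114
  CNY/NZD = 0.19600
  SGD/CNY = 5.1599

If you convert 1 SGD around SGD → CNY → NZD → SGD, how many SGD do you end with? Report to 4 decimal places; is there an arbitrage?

0.9999 (no arbitrage)

Around SGD → CNY → NZD → SGD: 1 × 5.1599 × 0.19600 ÷ 1.0114 = 0.999941
Product ≈ 1 (deviation 0.006%, within rounding noise).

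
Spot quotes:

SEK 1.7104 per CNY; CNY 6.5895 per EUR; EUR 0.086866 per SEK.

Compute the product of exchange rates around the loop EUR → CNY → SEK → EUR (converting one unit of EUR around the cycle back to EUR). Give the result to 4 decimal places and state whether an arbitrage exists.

0.9790 (arbitrage exists)

Around EUR → CNY → SEK → EUR: 1 × 6.5895 × 1.7104 × 0.086866 = 0.979039
Product < 1; profitable direction is EUR → SEK → CNY → EUR.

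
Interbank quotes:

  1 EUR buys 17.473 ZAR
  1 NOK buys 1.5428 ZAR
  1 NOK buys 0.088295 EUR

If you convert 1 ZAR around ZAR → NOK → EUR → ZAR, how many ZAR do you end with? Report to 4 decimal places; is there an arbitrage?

1.0000 (no arbitrage)

Around ZAR → NOK → EUR → ZAR: 1 ÷ 1.5428 × 0.088295 × 17.473 = 0.999986
Product ≈ 1 (deviation 0.001%, within rounding noise).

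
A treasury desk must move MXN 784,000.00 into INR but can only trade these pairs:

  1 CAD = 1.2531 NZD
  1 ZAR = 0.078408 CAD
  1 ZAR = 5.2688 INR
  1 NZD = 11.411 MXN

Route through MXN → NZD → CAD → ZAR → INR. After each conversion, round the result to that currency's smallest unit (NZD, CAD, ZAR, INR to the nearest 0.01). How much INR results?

MXN 784,000.00 ÷ 11.411 = NZD 68,705.63
NZD 68,705.63 ÷ 1.2531 = CAD 54,828.53
CAD 54,828.53 ÷ 0.078408 = ZAR 699,272.14
ZAR 699,272.14 × 5.2688 = INR 3,684,325.05

INR 3,684,325.05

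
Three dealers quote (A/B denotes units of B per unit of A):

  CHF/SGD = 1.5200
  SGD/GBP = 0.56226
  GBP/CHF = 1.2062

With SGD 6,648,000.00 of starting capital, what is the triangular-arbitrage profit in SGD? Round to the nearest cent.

Profitable loop is SGD → GBP → CHF → SGD:
SGD 6,648,000.00 × 0.56226 = GBP 3,737,904.48
GBP 3,737,904.48 × 1.2062 = CHF 4,508,660.38
CHF 4,508,660.38 × 1.5200 = SGD 6,853,163.78
Profit = SGD 6,853,163.78 − SGD 6,648,000.00

Profit: SGD 205,163.78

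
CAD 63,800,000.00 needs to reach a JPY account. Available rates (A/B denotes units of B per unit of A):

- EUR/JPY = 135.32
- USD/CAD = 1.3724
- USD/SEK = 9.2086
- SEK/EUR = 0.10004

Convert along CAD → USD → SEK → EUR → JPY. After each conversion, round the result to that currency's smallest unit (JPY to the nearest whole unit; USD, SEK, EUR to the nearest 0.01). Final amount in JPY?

JPY 5,795,210,963

CAD 63,800,000.00 ÷ 1.3724 = USD 46,487,904.40
USD 46,487,904.40 × 9.2086 = SEK 428,088,516.46
SEK 428,088,516.46 × 0.10004 = EUR 42,825,975.19
EUR 42,825,975.19 × 135.32 = JPY 5,795,210,963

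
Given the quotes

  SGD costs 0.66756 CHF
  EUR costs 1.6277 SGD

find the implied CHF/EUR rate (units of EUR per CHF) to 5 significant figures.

CHF/EUR = 0.92031

1 CHF ÷ 0.66756 = 1.49799 SGD
1.49799 SGD ÷ 1.6277 = 0.920313 EUR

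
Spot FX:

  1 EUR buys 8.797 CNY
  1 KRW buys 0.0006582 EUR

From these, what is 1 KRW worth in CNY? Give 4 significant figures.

1 KRW × 0.0006582 = 0.0006582 EUR
0.0006582 EUR × 8.797 = 0.00579019 CNY

KRW/CNY = 0.005790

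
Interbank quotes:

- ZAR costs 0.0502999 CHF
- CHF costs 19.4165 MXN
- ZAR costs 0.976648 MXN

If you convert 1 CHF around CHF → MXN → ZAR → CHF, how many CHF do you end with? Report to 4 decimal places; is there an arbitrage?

1.0000 (no arbitrage)

Around CHF → MXN → ZAR → CHF: 1 × 19.4165 ÷ 0.976648 × 0.0502999 = 1.000000
Product ≈ 1 (deviation 0.000%, within rounding noise).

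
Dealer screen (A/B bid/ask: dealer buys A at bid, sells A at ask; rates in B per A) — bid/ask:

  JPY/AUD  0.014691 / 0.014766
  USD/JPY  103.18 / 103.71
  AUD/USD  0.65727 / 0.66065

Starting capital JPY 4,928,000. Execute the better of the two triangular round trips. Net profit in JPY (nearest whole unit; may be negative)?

Best loop JPY → AUD → USD → JPY:
JPY 4,928,000 × 0.014691 (sell JPY at bid) = AUD 72,397.25
AUD 72,397.25 × 0.65727 (sell AUD at bid) = USD 47,584.54
USD 47,584.54 × 103.18 (sell USD at bid) = JPY 4,909,773

Net result: JPY -18,227 (no profitable arbitrage after spreads)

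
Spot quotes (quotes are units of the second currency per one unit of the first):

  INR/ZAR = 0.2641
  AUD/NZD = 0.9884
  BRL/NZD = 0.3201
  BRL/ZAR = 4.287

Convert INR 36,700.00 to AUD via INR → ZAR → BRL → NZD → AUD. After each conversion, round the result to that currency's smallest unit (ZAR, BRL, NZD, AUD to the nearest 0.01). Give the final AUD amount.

AUD 732.20

INR 36,700.00 × 0.2641 = ZAR 9,692.47
ZAR 9,692.47 ÷ 4.287 = BRL 2,260.90
BRL 2,260.90 × 0.3201 = NZD 723.71
NZD 723.71 ÷ 0.9884 = AUD 732.20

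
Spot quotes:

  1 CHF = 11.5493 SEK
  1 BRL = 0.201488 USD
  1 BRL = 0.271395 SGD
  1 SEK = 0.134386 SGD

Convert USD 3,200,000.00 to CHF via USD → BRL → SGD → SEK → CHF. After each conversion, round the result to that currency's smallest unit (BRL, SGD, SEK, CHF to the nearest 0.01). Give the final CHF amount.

USD 3,200,000.00 ÷ 0.201488 = BRL 15,881,839.12
BRL 15,881,839.12 × 0.271395 = SGD 4,310,251.73
SGD 4,310,251.73 ÷ 0.134386 = SEK 32,073,666.38
SEK 32,073,666.38 ÷ 11.5493 = CHF 2,777,109.12

CHF 2,777,109.12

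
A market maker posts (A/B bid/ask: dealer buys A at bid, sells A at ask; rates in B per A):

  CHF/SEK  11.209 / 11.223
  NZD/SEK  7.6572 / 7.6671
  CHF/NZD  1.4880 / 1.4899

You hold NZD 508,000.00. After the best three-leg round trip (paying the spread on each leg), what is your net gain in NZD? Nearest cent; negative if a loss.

Best loop NZD → SEK → CHF → NZD:
NZD 508,000.00 × 7.6572 (sell NZD at bid) = SEK 3,889,857.60
SEK 3,889,857.60 ÷ 11.223 (buy CHF at ask) = CHF 346,596.95
CHF 346,596.95 × 1.4880 (sell CHF at bid) = NZD 515,736.27

Net profit: NZD 7,736.27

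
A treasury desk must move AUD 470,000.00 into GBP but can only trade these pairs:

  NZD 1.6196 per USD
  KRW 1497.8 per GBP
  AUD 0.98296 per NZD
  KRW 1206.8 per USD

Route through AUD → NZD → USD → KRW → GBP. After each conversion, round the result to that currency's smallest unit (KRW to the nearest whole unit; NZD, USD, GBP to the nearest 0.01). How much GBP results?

GBP 237,867.84

AUD 470,000.00 ÷ 0.98296 = NZD 478,147.64
NZD 478,147.64 ÷ 1.6196 = USD 295,225.76
USD 295,225.76 × 1206.8 = KRW 356,278,447
KRW 356,278,447 ÷ 1497.8 = GBP 237,867.84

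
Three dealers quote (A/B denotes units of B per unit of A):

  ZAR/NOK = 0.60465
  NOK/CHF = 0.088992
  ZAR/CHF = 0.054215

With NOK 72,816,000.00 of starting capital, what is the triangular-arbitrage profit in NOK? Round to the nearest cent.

Profitable loop is NOK → ZAR → CHF → NOK:
NOK 72,816,000.00 ÷ 0.60465 = ZAR 120,426,693.13
ZAR 120,426,693.13 × 0.054215 = CHF 6,528,933.17
CHF 6,528,933.17 ÷ 0.088992 = NOK 73,365,394.28
Profit = NOK 73,365,394.28 − NOK 72,816,000.00

Profit: NOK 549,394.28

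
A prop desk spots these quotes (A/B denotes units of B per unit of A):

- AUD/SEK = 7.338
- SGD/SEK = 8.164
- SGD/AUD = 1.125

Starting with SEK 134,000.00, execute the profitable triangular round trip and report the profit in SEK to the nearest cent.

Profit: SEK 1,497.73

Profitable loop is SEK → SGD → AUD → SEK:
SEK 134,000.00 ÷ 8.164 = SGD 16,413.52
SGD 16,413.52 × 1.125 = AUD 18,465.21
AUD 18,465.21 × 7.338 = SEK 135,497.73
Profit = SEK 135,497.73 − SEK 134,000.00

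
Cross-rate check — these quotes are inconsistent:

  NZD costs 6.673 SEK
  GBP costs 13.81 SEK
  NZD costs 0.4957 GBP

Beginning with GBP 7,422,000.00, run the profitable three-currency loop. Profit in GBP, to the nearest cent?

Profitable loop is GBP → SEK → NZD → GBP:
GBP 7,422,000.00 × 13.81 = SEK 102,497,820.00
SEK 102,497,820.00 ÷ 6.673 = NZD 15,360,080.92
NZD 15,360,080.92 × 0.4957 = GBP 7,613,992.11
Profit = GBP 7,613,992.11 − GBP 7,422,000.00

Profit: GBP 191,992.11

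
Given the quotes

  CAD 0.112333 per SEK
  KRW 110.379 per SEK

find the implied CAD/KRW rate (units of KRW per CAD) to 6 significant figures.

1 CAD ÷ 0.112333 = 8.9021 SEK
8.9021 SEK × 110.379 = 982.605 KRW

CAD/KRW = 982.605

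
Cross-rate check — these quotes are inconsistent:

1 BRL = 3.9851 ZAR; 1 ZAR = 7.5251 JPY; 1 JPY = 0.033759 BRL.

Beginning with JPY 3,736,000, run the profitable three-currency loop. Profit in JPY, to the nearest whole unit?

Profitable loop is JPY → BRL → ZAR → JPY:
JPY 3,736,000 × 0.033759 = BRL 126,123.62
BRL 126,123.62 × 3.9851 = ZAR 502,615.25
ZAR 502,615.25 × 7.5251 = JPY 3,782,230
Profit = JPY 3,782,230 − JPY 3,736,000

Profit: JPY 46,230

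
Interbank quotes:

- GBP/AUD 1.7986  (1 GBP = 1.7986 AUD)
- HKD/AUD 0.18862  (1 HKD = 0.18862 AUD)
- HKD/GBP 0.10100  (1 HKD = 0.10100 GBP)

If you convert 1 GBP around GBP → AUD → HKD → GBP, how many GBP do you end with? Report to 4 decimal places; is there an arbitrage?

Around GBP → AUD → HKD → GBP: 1 × 1.7986 ÷ 0.18862 × 0.10100 = 0.963093
Product < 1; profitable direction is GBP → HKD → AUD → GBP.

0.9631 (arbitrage exists)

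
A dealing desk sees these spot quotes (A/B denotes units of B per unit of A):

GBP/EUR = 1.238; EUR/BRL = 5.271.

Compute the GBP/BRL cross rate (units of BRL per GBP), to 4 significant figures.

1 GBP × 1.238 = 1.238 EUR
1.238 EUR × 5.271 = 6.5255 BRL

GBP/BRL = 6.525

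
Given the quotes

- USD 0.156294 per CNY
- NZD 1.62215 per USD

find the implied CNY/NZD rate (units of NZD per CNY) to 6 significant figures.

CNY/NZD = 0.253532

1 CNY × 0.156294 = 0.156294 USD
0.156294 USD × 1.62215 = 0.253532 NZD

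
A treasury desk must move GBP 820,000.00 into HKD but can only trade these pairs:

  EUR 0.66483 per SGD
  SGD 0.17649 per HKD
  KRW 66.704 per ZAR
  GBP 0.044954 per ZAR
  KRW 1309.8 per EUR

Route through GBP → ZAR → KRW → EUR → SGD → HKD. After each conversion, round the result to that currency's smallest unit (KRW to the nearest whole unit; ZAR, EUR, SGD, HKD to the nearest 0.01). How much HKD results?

HKD 7,917,019.09

GBP 820,000.00 ÷ 0.044954 = ZAR 18,240,868.44
ZAR 18,240,868.44 × 66.704 = KRW 1,216,738,888
KRW 1,216,738,888 ÷ 1309.8 = EUR 928,950.14
EUR 928,950.14 ÷ 0.66483 = SGD 1,397,274.70
SGD 1,397,274.70 ÷ 0.17649 = HKD 7,917,019.09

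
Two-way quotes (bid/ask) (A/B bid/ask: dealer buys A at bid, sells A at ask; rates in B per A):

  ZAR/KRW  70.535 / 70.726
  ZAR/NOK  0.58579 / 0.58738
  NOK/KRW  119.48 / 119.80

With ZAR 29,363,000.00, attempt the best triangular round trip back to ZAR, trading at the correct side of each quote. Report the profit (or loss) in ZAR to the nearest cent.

Net profit: ZAR 69,633.52

Best loop ZAR → KRW → NOK → ZAR:
ZAR 29,363,000.00 × 70.535 (sell ZAR at bid) = KRW 2,071,119,205
KRW 2,071,119,205 ÷ 119.80 (buy NOK at ask) = NOK 17,288,140.28
NOK 17,288,140.28 ÷ 0.58738 (buy ZAR at ask) = ZAR 29,432,633.52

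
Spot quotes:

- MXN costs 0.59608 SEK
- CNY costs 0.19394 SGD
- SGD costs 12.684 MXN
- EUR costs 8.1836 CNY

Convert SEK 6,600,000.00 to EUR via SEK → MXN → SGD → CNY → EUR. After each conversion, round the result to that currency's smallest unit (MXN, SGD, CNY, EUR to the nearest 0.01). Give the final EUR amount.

SEK 6,600,000.00 ÷ 0.59608 = MXN 11,072,339.28
MXN 11,072,339.28 ÷ 12.684 = SGD 872,937.50
SGD 872,937.50 ÷ 0.19394 = CNY 4,501,069.92
CNY 4,501,069.92 ÷ 8.1836 = EUR 550,010.99

EUR 550,010.99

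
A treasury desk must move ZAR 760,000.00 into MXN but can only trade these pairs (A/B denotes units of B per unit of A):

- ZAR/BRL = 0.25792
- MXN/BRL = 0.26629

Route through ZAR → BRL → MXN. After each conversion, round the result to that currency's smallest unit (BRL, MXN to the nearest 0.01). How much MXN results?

ZAR 760,000.00 × 0.25792 = BRL 196,019.20
BRL 196,019.20 ÷ 0.26629 = MXN 736,111.76

MXN 736,111.76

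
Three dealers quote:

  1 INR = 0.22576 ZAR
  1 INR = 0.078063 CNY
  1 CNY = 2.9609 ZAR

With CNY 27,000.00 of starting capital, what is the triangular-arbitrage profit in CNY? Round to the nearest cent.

Profitable loop is CNY → ZAR → INR → CNY:
CNY 27,000.00 × 2.9609 = ZAR 79,944.30
ZAR 79,944.30 ÷ 0.22576 = INR 354,111.89
INR 354,111.89 × 0.078063 = CNY 27,643.04
Profit = CNY 27,643.04 − CNY 27,000.00

Profit: CNY 643.04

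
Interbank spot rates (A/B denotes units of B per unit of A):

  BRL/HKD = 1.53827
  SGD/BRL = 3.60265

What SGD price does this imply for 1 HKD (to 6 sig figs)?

1 HKD ÷ 1.53827 = 0.650081 BRL
0.650081 BRL ÷ 3.60265 = 0.180445 SGD

HKD/SGD = 0.180445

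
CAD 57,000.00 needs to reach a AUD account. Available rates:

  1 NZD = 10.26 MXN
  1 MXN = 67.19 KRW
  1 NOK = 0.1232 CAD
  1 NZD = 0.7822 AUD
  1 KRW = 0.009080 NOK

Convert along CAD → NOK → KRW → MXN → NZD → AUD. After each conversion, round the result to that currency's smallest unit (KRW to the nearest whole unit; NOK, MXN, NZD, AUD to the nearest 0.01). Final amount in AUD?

AUD 57,815.48

CAD 57,000.00 ÷ 0.1232 = NOK 462,662.34
NOK 462,662.34 ÷ 0.009080 = KRW 50,954,002
KRW 50,954,002 ÷ 67.19 = MXN 758,356.93
MXN 758,356.93 ÷ 10.26 = NZD 73,913.93
NZD 73,913.93 × 0.7822 = AUD 57,815.48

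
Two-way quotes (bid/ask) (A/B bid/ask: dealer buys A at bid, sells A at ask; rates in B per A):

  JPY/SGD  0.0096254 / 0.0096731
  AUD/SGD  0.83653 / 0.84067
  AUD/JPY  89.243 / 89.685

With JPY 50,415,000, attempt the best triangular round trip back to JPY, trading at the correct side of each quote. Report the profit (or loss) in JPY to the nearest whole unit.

Net profit: JPY 1,099,225

Best loop JPY → SGD → AUD → JPY:
JPY 50,415,000 × 0.0096254 (sell JPY at bid) = SGD 485,264.54
SGD 485,264.54 ÷ 0.84067 (buy AUD at ask) = AUD 577,235.47
AUD 577,235.47 × 89.243 (sell AUD at bid) = JPY 51,514,225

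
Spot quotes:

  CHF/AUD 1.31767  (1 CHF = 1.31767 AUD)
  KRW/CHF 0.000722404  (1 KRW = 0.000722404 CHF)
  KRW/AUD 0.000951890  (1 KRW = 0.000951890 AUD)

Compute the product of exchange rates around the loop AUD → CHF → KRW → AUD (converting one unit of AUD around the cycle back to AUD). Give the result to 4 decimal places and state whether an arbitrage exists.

1.0000 (no arbitrage)

Around AUD → CHF → KRW → AUD: 1 ÷ 1.31767 ÷ 0.000722404 × 0.000951890 = 1.000000
Product ≈ 1 (deviation 0.000%, within rounding noise).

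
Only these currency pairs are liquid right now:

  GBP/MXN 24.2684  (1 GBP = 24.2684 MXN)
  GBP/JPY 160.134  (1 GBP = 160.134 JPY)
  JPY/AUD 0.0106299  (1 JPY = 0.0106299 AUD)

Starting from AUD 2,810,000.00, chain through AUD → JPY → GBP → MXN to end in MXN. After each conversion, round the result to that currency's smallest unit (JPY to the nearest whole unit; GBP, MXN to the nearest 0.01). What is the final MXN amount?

AUD 2,810,000.00 ÷ 0.0106299 = JPY 264,348,677
JPY 264,348,677 ÷ 160.134 = GBP 1,650,796.69
GBP 1,650,796.69 × 24.2684 = MXN 40,062,194.39

MXN 40,062,194.39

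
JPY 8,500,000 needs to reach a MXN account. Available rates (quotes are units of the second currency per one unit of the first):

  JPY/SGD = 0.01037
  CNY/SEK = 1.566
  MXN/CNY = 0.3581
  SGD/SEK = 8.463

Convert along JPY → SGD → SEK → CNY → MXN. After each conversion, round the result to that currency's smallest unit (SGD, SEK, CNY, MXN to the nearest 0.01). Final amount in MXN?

JPY 8,500,000 × 0.01037 = SGD 88,145.00
SGD 88,145.00 × 8.463 = SEK 745,971.13
SEK 745,971.13 ÷ 1.566 = CNY 476,354.49
CNY 476,354.49 ÷ 0.3581 = MXN 1,330,227.56

MXN 1,330,227.56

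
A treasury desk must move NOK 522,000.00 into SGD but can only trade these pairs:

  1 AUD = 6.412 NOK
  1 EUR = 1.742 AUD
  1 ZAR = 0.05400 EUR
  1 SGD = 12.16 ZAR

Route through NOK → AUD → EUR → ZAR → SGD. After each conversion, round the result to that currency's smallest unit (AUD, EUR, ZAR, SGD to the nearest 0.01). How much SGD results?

NOK 522,000.00 ÷ 6.412 = AUD 81,409.86
AUD 81,409.86 ÷ 1.742 = EUR 46,733.56
EUR 46,733.56 ÷ 0.05400 = ZAR 865,436.30
ZAR 865,436.30 ÷ 12.16 = SGD 71,170.75

SGD 71,170.75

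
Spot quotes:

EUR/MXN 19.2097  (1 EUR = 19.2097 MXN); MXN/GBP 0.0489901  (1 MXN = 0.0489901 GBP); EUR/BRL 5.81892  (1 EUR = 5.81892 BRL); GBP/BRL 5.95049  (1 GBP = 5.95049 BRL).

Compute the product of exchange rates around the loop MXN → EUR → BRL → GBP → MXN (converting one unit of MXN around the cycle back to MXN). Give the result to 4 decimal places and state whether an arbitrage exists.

1.0391 (arbitrage exists)

Around MXN → EUR → BRL → GBP → MXN: 1 ÷ 19.2097 × 5.81892 ÷ 5.95049 ÷ 0.0489901 = 1.039108
Product > 1; profitable direction is MXN → EUR → BRL → GBP → MXN.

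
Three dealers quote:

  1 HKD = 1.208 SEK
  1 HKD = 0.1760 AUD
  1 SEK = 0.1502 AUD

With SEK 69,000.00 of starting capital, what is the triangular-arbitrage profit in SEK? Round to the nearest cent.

Profit: SEK 2,133.35

Profitable loop is SEK → AUD → HKD → SEK:
SEK 69,000.00 × 0.1502 = AUD 10,363.80
AUD 10,363.80 ÷ 0.1760 = HKD 58,885.23
HKD 58,885.23 × 1.208 = SEK 71,133.35
Profit = SEK 71,133.35 − SEK 69,000.00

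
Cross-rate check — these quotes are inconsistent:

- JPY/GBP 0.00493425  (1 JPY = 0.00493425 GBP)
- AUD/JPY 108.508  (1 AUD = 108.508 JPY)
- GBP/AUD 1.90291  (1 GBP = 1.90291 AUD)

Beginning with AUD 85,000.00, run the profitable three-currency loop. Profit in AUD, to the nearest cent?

Profitable loop is AUD → JPY → GBP → AUD:
AUD 85,000.00 × 108.508 = JPY 9,223,180
JPY 9,223,180 × 0.00493425 = GBP 45,509.48
GBP 45,509.48 × 1.90291 = AUD 86,600.44
Profit = AUD 86,600.44 − AUD 85,000.00

Profit: AUD 1,600.44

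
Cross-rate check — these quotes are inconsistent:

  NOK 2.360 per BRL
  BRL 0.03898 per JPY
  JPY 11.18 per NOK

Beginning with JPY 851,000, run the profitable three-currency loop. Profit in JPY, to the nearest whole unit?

Profitable loop is JPY → BRL → NOK → JPY:
JPY 851,000 × 0.03898 = BRL 33,171.98
BRL 33,171.98 × 2.360 = NOK 78,285.87
NOK 78,285.87 × 11.18 = JPY 875,236
Profit = JPY 875,236 − JPY 851,000

Profit: JPY 24,236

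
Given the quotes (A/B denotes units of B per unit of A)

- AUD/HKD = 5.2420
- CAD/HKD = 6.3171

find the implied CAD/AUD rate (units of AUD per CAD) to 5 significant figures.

1 CAD × 6.3171 = 6.3171 HKD
6.3171 HKD ÷ 5.2420 = 1.20509 AUD

CAD/AUD = 1.2051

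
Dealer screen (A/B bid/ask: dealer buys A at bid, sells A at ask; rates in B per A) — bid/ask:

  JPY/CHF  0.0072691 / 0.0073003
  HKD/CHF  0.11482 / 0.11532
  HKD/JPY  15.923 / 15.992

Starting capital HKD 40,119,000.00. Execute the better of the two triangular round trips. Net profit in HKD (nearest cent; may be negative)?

Best loop HKD → JPY → CHF → HKD:
HKD 40,119,000.00 × 15.923 (sell HKD at bid) = JPY 638,814,837
JPY 638,814,837 × 0.0072691 (sell JPY at bid) = CHF 4,643,608.93
CHF 4,643,608.93 ÷ 0.11532 (buy HKD at ask) = HKD 40,267,160.35

Net profit: HKD 148,160.35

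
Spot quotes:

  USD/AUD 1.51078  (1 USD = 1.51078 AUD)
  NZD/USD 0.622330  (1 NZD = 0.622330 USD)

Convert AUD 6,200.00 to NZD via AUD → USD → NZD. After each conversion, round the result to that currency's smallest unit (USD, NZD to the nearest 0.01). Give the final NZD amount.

NZD 6,594.31

AUD 6,200.00 ÷ 1.51078 = USD 4,103.84
USD 4,103.84 ÷ 0.622330 = NZD 6,594.31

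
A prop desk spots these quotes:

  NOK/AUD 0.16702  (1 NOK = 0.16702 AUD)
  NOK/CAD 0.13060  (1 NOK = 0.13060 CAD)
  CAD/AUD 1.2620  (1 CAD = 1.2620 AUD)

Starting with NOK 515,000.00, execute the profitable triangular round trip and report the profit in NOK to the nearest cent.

Profitable loop is NOK → AUD → CAD → NOK:
NOK 515,000.00 × 0.16702 = AUD 86,015.30
AUD 86,015.30 ÷ 1.2620 = CAD 68,157.92
CAD 68,157.92 ÷ 0.13060 = NOK 521,883.03
Profit = NOK 521,883.03 − NOK 515,000.00

Profit: NOK 6,883.03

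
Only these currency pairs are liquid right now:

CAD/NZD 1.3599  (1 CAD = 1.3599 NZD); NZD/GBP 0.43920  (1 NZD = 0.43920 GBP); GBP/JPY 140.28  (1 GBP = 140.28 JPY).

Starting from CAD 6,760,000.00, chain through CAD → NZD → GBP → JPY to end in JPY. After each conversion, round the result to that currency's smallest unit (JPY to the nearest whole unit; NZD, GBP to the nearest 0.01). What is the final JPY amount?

JPY 566,385,020

CAD 6,760,000.00 × 1.3599 = NZD 9,192,924.00
NZD 9,192,924.00 × 0.43920 = GBP 4,037,532.22
GBP 4,037,532.22 × 140.28 = JPY 566,385,020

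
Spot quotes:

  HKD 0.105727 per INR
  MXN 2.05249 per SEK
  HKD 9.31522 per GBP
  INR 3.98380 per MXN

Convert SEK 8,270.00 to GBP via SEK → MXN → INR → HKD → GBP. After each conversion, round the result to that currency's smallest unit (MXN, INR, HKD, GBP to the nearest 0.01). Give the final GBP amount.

SEK 8,270.00 × 2.05249 = MXN 16,974.09
MXN 16,974.09 × 3.98380 = INR 67,621.38
INR 67,621.38 × 0.105727 = HKD 7,149.41
HKD 7,149.41 ÷ 9.31522 = GBP 767.50

GBP 767.50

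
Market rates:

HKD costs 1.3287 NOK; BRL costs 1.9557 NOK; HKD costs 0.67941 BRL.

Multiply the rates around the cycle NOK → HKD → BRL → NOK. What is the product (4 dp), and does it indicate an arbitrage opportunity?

Around NOK → HKD → BRL → NOK: 1 ÷ 1.3287 × 0.67941 × 1.9557 = 1.000017
Product ≈ 1 (deviation 0.002%, within rounding noise).

1.0000 (no arbitrage)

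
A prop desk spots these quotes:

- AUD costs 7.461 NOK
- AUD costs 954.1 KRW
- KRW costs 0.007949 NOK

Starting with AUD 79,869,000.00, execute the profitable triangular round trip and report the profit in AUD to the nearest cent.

Profit: AUD 1,318,206.75

Profitable loop is AUD → KRW → NOK → AUD:
AUD 79,869,000.00 × 954.1 = KRW 76,203,012,900
KRW 76,203,012,900 × 0.007949 = NOK 605,737,749.54
NOK 605,737,749.54 ÷ 7.461 = AUD 81,187,206.75
Profit = AUD 81,187,206.75 − AUD 79,869,000.00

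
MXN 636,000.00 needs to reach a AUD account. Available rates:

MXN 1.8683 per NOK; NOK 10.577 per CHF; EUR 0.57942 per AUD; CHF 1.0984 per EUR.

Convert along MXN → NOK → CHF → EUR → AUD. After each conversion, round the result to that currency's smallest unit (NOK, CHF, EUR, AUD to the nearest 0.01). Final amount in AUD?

MXN 636,000.00 ÷ 1.8683 = NOK 340,416.42
NOK 340,416.42 ÷ 10.577 = CHF 32,184.59
CHF 32,184.59 ÷ 1.0984 = EUR 29,301.34
EUR 29,301.34 ÷ 0.57942 = AUD 50,570.12

AUD 50,570.12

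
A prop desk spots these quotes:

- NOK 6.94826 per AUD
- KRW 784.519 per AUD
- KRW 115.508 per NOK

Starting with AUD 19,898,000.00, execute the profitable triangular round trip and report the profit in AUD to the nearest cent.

Profit: AUD 458,077.04

Profitable loop is AUD → NOK → KRW → AUD:
AUD 19,898,000.00 × 6.94826 = NOK 138,256,477.48
NOK 138,256,477.48 × 115.508 = KRW 15,969,729,201
KRW 15,969,729,201 ÷ 784.519 = AUD 20,356,077.04
Profit = AUD 20,356,077.04 − AUD 19,898,000.00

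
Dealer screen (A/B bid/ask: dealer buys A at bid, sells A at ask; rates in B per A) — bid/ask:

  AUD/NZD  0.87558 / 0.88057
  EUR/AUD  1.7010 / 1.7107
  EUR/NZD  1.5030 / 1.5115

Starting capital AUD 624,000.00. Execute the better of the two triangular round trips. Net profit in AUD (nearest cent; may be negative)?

Net result: AUD -1,404.71 (no profitable arbitrage after spreads)

Best loop AUD → EUR → NZD → AUD:
AUD 624,000.00 ÷ 1.7107 (buy EUR at ask) = EUR 364,762.96
EUR 364,762.96 × 1.5030 (sell EUR at bid) = NZD 548,238.73
NZD 548,238.73 ÷ 0.88057 (buy AUD at ask) = AUD 622,595.29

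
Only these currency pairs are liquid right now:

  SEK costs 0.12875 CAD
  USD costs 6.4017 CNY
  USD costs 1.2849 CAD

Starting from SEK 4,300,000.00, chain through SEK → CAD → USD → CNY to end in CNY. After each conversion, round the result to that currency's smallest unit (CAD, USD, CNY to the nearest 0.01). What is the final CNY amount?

CNY 2,758,301.18

SEK 4,300,000.00 × 0.12875 = CAD 553,625.00
CAD 553,625.00 ÷ 1.2849 = USD 430,870.11
USD 430,870.11 × 6.4017 = CNY 2,758,301.18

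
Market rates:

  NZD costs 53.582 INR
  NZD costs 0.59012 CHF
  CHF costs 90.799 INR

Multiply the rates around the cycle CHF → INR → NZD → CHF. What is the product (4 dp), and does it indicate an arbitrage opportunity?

Around CHF → INR → NZD → CHF: 1 × 90.799 ÷ 53.582 × 0.59012 = 1.000006
Product ≈ 1 (deviation 0.001%, within rounding noise).

1.0000 (no arbitrage)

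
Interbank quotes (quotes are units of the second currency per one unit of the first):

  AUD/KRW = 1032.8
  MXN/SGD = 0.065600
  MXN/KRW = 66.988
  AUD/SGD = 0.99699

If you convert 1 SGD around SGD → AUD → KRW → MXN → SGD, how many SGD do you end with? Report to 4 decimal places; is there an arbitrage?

Around SGD → AUD → KRW → MXN → SGD: 1 ÷ 0.99699 × 1032.8 ÷ 66.988 × 0.065600 = 1.014454
Product > 1; profitable direction is SGD → AUD → KRW → MXN → SGD.

1.0145 (arbitrage exists)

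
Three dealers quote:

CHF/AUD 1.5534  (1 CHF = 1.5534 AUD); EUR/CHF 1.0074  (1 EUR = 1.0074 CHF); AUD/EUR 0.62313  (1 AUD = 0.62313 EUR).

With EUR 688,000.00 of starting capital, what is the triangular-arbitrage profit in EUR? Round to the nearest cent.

Profitable loop is EUR → AUD → CHF → EUR:
EUR 688,000.00 ÷ 0.62313 = AUD 1,104,103.48
AUD 1,104,103.48 ÷ 1.5534 = CHF 710,765.73
CHF 710,765.73 ÷ 1.0074 = EUR 705,544.69
Profit = EUR 705,544.69 − EUR 688,000.00

Profit: EUR 17,544.69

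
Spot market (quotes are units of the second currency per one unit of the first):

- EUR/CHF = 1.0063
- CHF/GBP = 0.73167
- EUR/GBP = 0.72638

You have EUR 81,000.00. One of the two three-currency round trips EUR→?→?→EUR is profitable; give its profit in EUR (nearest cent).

Profitable loop is EUR → CHF → GBP → EUR:
EUR 81,000.00 × 1.0063 = CHF 81,510.30
CHF 81,510.30 × 0.73167 = GBP 59,638.64
GBP 59,638.64 ÷ 0.72638 = EUR 82,103.91
Profit = EUR 82,103.91 − EUR 81,000.00

Profit: EUR 1,103.91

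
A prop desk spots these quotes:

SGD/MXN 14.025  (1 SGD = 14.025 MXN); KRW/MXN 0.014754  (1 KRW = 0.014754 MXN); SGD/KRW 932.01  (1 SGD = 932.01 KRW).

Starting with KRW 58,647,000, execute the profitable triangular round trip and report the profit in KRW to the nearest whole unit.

Profitable loop is KRW → SGD → MXN → KRW:
KRW 58,647,000 ÷ 932.01 = SGD 62,925.29
SGD 62,925.29 × 14.025 = MXN 882,527.20
MXN 882,527.20 ÷ 0.014754 = KRW 59,816,131
Profit = KRW 59,816,131 − KRW 58,647,000

Profit: KRW 1,169,131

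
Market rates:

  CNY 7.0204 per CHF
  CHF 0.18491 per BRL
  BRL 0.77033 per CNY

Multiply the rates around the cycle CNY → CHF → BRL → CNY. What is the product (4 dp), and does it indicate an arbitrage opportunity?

Around CNY → CHF → BRL → CNY: 1 ÷ 7.0204 ÷ 0.18491 ÷ 0.77033 = 1.000002
Product ≈ 1 (deviation 0.000%, within rounding noise).

1.0000 (no arbitrage)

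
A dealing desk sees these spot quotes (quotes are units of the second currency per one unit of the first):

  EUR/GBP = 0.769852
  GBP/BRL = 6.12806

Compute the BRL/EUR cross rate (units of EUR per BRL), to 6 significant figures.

BRL/EUR = 0.211968

1 BRL ÷ 6.12806 = 0.163184 GBP
0.163184 GBP ÷ 0.769852 = 0.211968 EUR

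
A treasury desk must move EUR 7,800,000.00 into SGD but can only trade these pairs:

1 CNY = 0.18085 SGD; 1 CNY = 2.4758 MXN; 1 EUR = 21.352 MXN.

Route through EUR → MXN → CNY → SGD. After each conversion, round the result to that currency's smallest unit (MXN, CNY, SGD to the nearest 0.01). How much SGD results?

EUR 7,800,000.00 × 21.352 = MXN 166,545,600.00
MXN 166,545,600.00 ÷ 2.4758 = CNY 67,269,407.87
CNY 67,269,407.87 × 0.18085 = SGD 12,165,672.41

SGD 12,165,672.41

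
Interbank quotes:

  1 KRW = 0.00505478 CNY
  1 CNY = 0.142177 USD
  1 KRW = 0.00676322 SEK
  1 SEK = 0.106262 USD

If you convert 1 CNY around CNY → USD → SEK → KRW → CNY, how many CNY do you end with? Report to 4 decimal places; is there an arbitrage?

Around CNY → USD → SEK → KRW → CNY: 1 × 0.142177 ÷ 0.106262 ÷ 0.00676322 × 0.00505478 = 1.000000
Product ≈ 1 (deviation 0.000%, within rounding noise).

1.0000 (no arbitrage)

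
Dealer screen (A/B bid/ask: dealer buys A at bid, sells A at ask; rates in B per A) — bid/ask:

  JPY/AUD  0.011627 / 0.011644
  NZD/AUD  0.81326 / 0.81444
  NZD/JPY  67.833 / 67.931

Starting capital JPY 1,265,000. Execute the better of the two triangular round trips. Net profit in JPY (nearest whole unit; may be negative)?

Best loop JPY → NZD → AUD → JPY:
JPY 1,265,000 ÷ 67.931 (buy NZD at ask) = NZD 18,621.84
NZD 18,621.84 × 0.81326 (sell NZD at bid) = AUD 15,144.40
AUD 15,144.40 ÷ 0.011644 (buy JPY at ask) = JPY 1,300,618

Net profit: JPY 35,618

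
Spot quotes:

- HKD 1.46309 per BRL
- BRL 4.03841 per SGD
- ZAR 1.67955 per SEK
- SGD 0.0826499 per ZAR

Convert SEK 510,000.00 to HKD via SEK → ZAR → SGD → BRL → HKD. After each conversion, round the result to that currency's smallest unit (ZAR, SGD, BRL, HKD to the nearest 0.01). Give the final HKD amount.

SEK 510,000.00 × 1.67955 = ZAR 856,570.50
ZAR 856,570.50 × 0.0826499 = SGD 70,795.47
SGD 70,795.47 × 4.03841 = BRL 285,901.13
BRL 285,901.13 × 1.46309 = HKD 418,299.08

HKD 418,299.08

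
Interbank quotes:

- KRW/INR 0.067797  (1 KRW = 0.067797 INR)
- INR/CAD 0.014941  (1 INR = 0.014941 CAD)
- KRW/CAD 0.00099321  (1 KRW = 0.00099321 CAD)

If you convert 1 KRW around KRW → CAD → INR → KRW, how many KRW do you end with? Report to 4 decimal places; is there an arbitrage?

0.9805 (arbitrage exists)

Around KRW → CAD → INR → KRW: 1 × 0.00099321 ÷ 0.014941 ÷ 0.067797 = 0.980508
Product < 1; profitable direction is KRW → INR → CAD → KRW.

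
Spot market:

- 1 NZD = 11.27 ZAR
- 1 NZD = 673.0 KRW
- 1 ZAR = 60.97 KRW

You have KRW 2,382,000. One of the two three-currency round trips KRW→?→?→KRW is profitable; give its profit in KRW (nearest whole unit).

Profit: KRW 50,018

Profitable loop is KRW → NZD → ZAR → KRW:
KRW 2,382,000 ÷ 673.0 = NZD 3,539.38
NZD 3,539.38 × 11.27 = ZAR 39,888.77
ZAR 39,888.77 × 60.97 = KRW 2,432,018
Profit = KRW 2,432,018 − KRW 2,382,000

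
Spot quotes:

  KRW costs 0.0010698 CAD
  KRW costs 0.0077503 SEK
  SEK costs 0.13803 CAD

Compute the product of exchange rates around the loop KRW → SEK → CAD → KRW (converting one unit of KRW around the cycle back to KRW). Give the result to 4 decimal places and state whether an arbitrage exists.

1.0000 (no arbitrage)

Around KRW → SEK → CAD → KRW: 1 × 0.0077503 × 0.13803 ÷ 0.0010698 = 0.999976
Product ≈ 1 (deviation 0.002%, within rounding noise).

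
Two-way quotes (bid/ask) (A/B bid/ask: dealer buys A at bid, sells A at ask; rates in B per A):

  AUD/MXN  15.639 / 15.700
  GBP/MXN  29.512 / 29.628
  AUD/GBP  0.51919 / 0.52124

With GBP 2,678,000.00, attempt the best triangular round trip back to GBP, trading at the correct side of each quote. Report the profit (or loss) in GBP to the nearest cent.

Net profit: GBP 33,936.27

Best loop GBP → AUD → MXN → GBP:
GBP 2,678,000.00 ÷ 0.52124 (buy AUD at ask) = AUD 5,137,748.45
AUD 5,137,748.45 × 15.639 (sell AUD at bid) = MXN 80,349,247.95
MXN 80,349,247.95 ÷ 29.628 (buy GBP at ask) = GBP 2,711,936.27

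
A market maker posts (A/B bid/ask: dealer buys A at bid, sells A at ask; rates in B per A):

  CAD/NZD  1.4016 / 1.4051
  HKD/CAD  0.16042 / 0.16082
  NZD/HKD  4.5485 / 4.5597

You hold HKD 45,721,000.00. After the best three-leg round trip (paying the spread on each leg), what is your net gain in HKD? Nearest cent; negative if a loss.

Best loop HKD → CAD → NZD → HKD:
HKD 45,721,000.00 × 0.16042 (sell HKD at bid) = CAD 7,334,562.82
CAD 7,334,562.82 × 1.4016 (sell CAD at bid) = NZD 10,280,123.25
NZD 10,280,123.25 × 4.5485 (sell NZD at bid) = HKD 46,759,140.60

Net profit: HKD 1,038,140.60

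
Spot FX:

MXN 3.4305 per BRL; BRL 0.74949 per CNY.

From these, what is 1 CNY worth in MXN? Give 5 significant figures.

CNY/MXN = 2.5711

1 CNY × 0.74949 = 0.74949 BRL
0.74949 BRL × 3.4305 = 2.57113 MXN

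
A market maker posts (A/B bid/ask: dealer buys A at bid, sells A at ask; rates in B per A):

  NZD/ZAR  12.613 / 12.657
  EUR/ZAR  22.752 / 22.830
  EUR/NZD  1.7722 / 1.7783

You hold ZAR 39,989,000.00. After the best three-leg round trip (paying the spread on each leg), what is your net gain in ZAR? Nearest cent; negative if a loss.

Net profit: ZAR 433,606.54

Best loop ZAR → NZD → EUR → ZAR:
ZAR 39,989,000.00 ÷ 12.657 (buy NZD at ask) = NZD 3,159,437.47
NZD 3,159,437.47 ÷ 1.7783 (buy EUR at ask) = EUR 1,776,661.68
EUR 1,776,661.68 × 22.752 (sell EUR at bid) = ZAR 40,422,606.54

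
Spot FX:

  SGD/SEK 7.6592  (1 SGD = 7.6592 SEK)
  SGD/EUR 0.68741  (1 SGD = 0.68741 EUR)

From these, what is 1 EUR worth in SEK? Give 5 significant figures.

EUR/SEK = 11.142

1 EUR ÷ 0.68741 = 1.45474 SGD
1.45474 SGD × 7.6592 = 11.1421 SEK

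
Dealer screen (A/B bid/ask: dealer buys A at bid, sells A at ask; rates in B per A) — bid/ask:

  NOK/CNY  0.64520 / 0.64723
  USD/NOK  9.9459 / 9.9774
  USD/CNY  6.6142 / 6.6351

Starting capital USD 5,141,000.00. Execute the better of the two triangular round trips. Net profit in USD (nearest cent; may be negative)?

Net profit: USD 124,612.60

Best loop USD → CNY → NOK → USD:
USD 5,141,000.00 × 6.6142 (sell USD at bid) = CNY 34,003,602.20
CNY 34,003,602.20 ÷ 0.64723 (buy NOK at ask) = NOK 52,537,123.12
NOK 52,537,123.12 ÷ 9.9774 (buy USD at ask) = USD 5,265,612.60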